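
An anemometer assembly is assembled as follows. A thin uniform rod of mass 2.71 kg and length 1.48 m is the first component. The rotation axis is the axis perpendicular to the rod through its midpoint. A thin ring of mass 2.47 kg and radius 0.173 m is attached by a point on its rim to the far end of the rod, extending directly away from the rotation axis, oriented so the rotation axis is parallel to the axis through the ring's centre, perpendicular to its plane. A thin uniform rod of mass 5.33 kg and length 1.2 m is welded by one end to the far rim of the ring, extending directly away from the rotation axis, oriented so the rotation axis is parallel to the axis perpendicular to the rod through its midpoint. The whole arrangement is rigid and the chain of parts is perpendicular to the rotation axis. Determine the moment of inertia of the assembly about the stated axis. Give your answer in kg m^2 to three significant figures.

Thin rod: I_cm = (1/12)ML² = (1/12)(2.71)(1.48)² = 0.49467 kg m^2; axis through the centre, so I = 0.49467 kg m^2.
Thin ring: I_cm = MR² = (2.47)(0.173)² = 0.073925 kg m^2; centre at d = 0.74 + 0.173 = 0.913 m, so the parallel axis theorem gives I = 0.073925 + (2.47)(0.913)² = 2.1328 kg m^2.
Thin rod: I_cm = (1/12)ML² = (1/12)(5.33)(1.2)² = 0.6396 kg m^2; centre at d = 0.74 + 0.173 + 0.173 + 0.6 = 1.686 m, so the parallel axis theorem gives I = 0.6396 + (5.33)(1.686)² = 15.791 kg m^2.
Total I = 0.49467 + 2.1328 + 15.791 = 18.418 kg m^2.

18.4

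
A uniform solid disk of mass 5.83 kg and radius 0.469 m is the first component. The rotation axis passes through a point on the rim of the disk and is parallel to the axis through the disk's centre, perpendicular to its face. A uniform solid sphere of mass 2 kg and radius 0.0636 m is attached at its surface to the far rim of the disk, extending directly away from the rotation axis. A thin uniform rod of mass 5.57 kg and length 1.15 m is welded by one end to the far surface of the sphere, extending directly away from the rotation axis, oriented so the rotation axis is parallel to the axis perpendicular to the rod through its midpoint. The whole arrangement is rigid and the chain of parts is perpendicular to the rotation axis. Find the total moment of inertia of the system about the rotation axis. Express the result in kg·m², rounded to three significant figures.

19.5

Solid disk: I_cm = (1/2)MR² = (1/2)(5.83)(0.469)² = 0.64119 kg·m²; centre at d = 0.469 m, so I = I_cm + Md² gives I = 0.64119 + (5.83)(0.469)² = 1.9236 kg·m².
Solid sphere: I_cm = (2/5)MR² = (2/5)(2)(0.0636)² = 0.003236 kg·m²; centre at d = 0.469 + 0.469 + 0.0636 = 1.0016 m, so I = I_cm + Md² gives I = 0.003236 + (2)(1.0016)² = 2.0096 kg·m².
Thin rod: I_cm = (1/12)ML² = (1/12)(5.57)(1.15)² = 0.61386 kg·m²; centre at d = 0.469 + 0.469 + 0.0636 + 0.0636 + 0.575 = 1.6402 m, so I = I_cm + Md² gives I = 0.61386 + (5.57)(1.6402)² = 15.599 kg·m².
Total I = 1.9236 + 2.0096 + 15.599 = 19.532 kg·m².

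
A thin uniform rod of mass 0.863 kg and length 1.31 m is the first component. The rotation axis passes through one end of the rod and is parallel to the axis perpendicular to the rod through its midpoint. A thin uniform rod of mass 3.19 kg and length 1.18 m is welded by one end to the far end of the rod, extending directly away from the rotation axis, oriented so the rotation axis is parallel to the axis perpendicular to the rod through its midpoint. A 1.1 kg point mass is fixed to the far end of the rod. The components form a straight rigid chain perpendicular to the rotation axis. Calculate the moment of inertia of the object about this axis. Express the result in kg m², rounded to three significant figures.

Thin rod: I_cm = (1/12)ML² = (1/12)(0.863)(1.31)² = 0.12342 kg m²; centre at d = 0.655 m, so I = I_cm + Md² gives I = 0.12342 + (0.863)(0.655)² = 0.49366 kg m².
Thin rod: I_cm = (1/12)ML² = (1/12)(3.19)(1.18)² = 0.37015 kg m²; centre at d = 0.655 + 0.655 + 0.59 = 1.9 m, so I = I_cm + Md² gives I = 0.37015 + (3.19)(1.9)² = 11.886 kg m².
Point mass: I_cm = 0; centre at d = 0.655 + 0.655 + 0.59 + 0.59 = 2.49 m, so I = I_cm + Md² gives I = 0 + (1.1)(2.49)² = 6.8201 kg m².
Total I = 0.49366 + 11.886 + 6.8201 = 19.2 kg m².

19.2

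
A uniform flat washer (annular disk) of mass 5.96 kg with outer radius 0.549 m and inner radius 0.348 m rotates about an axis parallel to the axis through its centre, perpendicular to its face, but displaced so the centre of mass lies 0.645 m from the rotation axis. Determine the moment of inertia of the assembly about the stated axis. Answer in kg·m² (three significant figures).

I_cm = (1/2)M(R²+r²) = (1/2)(5.96)[(0.549)² + (0.348)²] = 1.2591 kg·m²; centre at d = 0.645 m, so I = I_cm + Md² gives I = 1.2591 + (5.96)(0.645)² = 3.7386 kg·m².

3.74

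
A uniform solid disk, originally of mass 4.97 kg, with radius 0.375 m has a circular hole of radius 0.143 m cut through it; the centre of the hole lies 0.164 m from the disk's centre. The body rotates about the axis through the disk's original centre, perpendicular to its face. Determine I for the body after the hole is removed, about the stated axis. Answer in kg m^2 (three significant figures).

0.323

Unpierced body about its centre: I₀ = (1/2)MR² = (1/2)(4.97)(0.375)² = 0.34945 kg m^2.
The removed disk has mass m = M·(r/R)² = (4.97)(0.143/0.375)² = 0.72271 kg (same uniform areal density).
Its moment of inertia about the rotation axis (parallel-axis theorem): I_hole = (1/2)mr² + md² = (1/2)(0.72271)(0.143)² + (0.72271)(0.164)² = 0.026827 kg m^2.
Treating the hole as negative mass, I = I₀ − I_hole = 0.34945 − 0.026827 = 0.32263 kg m^2.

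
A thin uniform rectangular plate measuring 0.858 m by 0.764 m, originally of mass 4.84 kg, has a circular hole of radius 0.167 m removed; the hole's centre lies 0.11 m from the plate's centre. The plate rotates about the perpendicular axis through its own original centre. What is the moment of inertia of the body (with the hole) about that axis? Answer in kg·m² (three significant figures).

Unpierced body about its centre: I₀ = (1/12)M(a²+b²) = (1/12)(4.84)[(0.858)² + (0.764)²] = 0.53234 kg·m².
The removed disk has mass m = M·πr²/(ab) = (4.84)·π(0.167)²/(0.858·0.764) = 0.64692 kg (same uniform areal density).
Its moment of inertia about the rotation axis (parallel-axis theorem): I_hole = (1/2)mr² + md² = (1/2)(0.64692)(0.167)² + (0.64692)(0.11)² = 0.016849 kg·m².
Treating the hole as negative mass, I = I₀ − I_hole = 0.53234 − 0.016849 = 0.51549 kg·m².

0.515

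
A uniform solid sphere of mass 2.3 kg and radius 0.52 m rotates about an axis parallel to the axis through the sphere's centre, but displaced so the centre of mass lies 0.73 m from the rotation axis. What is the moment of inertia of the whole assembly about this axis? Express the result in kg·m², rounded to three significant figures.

1.47

I_cm = (2/5)MR² = (2/5)(2.3)(0.52)² = 0.24877 kg·m²; centre at d = 0.73 m, so I = I_cm + Md² gives I = 0.24877 + (2.3)(0.73)² = 1.4744 kg·m².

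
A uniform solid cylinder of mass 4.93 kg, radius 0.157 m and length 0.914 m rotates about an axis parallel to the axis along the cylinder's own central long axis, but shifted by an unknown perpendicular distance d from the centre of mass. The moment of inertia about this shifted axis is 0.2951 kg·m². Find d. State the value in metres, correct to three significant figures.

0.218

About the centre-of-mass axis, I_cm = (1/2)MR² = (1/2)(4.93)(0.157)² = 0.06076 kg·m².
Parallel axis theorem: I = I_cm + Md², so Md² = 0.2951 − 0.06076 = 0.23434 kg·m².
d = √(0.23434 / 4.93) = 0.21802 m.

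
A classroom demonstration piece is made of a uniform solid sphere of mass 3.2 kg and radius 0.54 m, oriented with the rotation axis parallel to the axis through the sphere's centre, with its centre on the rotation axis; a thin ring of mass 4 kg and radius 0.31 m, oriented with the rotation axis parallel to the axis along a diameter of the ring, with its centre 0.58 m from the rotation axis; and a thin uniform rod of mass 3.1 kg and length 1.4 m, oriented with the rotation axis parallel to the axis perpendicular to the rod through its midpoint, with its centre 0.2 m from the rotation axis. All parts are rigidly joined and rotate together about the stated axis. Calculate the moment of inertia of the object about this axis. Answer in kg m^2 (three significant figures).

2.54

Solid sphere: I_cm = (2/5)MR² = (2/5)(3.2)(0.54)² = 0.37325 kg m^2; axis through the centre, so I = 0.37325 kg m^2.
Thin ring: I_cm = (1/2)MR² = (1/2)(4)(0.31)² = 0.1922 kg m^2; centre at d = 0.58 m, so I = I_cm + Md² gives I = 0.1922 + (4)(0.58)² = 1.5378 kg m^2.
Thin rod: I_cm = (1/12)ML² = (1/12)(3.1)(1.4)² = 0.50633 kg m^2; centre at d = 0.2 m, so I = I_cm + Md² gives I = 0.50633 + (3.1)(0.2)² = 0.63033 kg m^2.
Total I = 0.37325 + 1.5378 + 0.63033 = 2.5414 kg m^2.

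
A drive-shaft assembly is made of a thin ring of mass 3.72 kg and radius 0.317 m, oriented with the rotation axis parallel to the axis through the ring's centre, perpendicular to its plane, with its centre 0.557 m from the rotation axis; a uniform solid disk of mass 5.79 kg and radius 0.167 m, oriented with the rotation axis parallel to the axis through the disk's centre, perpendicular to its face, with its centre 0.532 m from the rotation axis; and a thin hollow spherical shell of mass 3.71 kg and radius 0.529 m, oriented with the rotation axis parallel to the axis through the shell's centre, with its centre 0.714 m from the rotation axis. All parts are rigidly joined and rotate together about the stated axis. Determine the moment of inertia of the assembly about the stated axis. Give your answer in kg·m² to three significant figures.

5.83

Thin ring: I_cm = MR² = (3.72)(0.317)² = 0.37382 kg·m²; centre at d = 0.557 m, so the parallel axis theorem gives I = 0.37382 + (3.72)(0.557)² = 1.5279 kg·m².
Solid disk: I_cm = (1/2)MR² = (1/2)(5.79)(0.167)² = 0.080739 kg·m²; centre at d = 0.532 m, so the parallel axis theorem gives I = 0.080739 + (5.79)(0.532)² = 1.7194 kg·m².
Spherical shell: I_cm = (2/3)MR² = (2/3)(3.71)(0.529)² = 0.69214 kg·m²; centre at d = 0.714 m, so the parallel axis theorem gives I = 0.69214 + (3.71)(0.714)² = 2.5835 kg·m².
Total I = 1.5279 + 1.7194 + 2.5835 = 5.8309 kg·m².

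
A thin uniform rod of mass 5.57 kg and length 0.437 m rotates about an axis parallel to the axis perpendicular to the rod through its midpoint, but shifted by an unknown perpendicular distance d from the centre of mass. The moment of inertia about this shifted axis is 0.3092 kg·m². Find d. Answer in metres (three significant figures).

0.199

About the centre-of-mass axis, I_cm = (1/12)ML² = (1/12)(5.57)(0.437)² = 0.088641 kg·m².
Parallel axis theorem: I = I_cm + Md², so Md² = 0.3092 − 0.088641 = 0.22056 kg·m².
d = √(0.22056 / 5.57) = 0.19899 m.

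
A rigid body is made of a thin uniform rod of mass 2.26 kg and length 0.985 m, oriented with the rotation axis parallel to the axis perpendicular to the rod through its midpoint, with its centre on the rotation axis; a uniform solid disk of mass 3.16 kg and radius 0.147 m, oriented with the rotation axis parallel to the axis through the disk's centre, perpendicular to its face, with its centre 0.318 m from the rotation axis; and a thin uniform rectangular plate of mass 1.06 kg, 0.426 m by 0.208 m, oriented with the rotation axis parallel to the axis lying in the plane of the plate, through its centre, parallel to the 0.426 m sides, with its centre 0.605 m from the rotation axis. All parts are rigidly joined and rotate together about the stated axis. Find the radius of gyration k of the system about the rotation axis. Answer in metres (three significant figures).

Thin rod: I_cm = (1/12)ML² = (1/12)(2.26)(0.985)² = 0.18273 kg m^2; axis through the centre, so I = 0.18273 kg m^2.
Solid disk: I_cm = (1/2)MR² = (1/2)(3.16)(0.147)² = 0.034142 kg m^2; centre at d = 0.318 m, so the parallel axis theorem gives I = 0.034142 + (3.16)(0.318)² = 0.35369 kg m^2.
Rectangular plate: I_cm = (1/12)Mb² = (1/12)(1.06)(0.208)² = 0.0038217 kg m^2; centre at d = 0.605 m, so the parallel axis theorem gives I = 0.0038217 + (1.06)(0.605)² = 0.39181 kg m^2.
Total I = 0.92823 kg m^2; total mass M = 6.48 kg.
k = √(I/M) = √(0.92823/6.48) = 0.37848 m.

0.378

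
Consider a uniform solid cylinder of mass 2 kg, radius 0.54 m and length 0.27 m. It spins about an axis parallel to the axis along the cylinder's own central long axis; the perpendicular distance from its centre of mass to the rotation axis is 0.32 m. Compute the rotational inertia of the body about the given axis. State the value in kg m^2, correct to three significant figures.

I_cm = (1/2)MR² = (1/2)(2)(0.54)² = 0.2916 kg m^2; centre at d = 0.32 m, so I = I_cm + Md² gives I = 0.2916 + (2)(0.32)² = 0.4964 kg m^2.

0.496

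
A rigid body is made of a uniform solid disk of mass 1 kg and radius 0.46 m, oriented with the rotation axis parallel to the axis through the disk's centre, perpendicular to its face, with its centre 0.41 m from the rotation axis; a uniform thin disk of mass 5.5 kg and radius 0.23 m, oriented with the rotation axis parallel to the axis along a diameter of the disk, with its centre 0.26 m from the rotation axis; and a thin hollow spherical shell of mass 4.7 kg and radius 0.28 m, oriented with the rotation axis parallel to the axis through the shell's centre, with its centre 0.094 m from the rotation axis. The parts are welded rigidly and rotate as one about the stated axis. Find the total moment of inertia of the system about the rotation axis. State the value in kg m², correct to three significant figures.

Solid disk: I_cm = (1/2)MR² = (1/2)(1)(0.46)² = 0.1058 kg m²; centre at d = 0.41 m, so the parallel axis theorem gives I = 0.1058 + (1)(0.41)² = 0.2739 kg m².
Thin disk: I_cm = (1/4)MR² = (1/4)(5.5)(0.23)² = 0.072738 kg m²; centre at d = 0.26 m, so the parallel axis theorem gives I = 0.072738 + (5.5)(0.26)² = 0.44454 kg m².
Spherical shell: I_cm = (2/3)MR² = (2/3)(4.7)(0.28)² = 0.24565 kg m²; centre at d = 0.094 m, so the parallel axis theorem gives I = 0.24565 + (4.7)(0.094)² = 0.28718 kg m².
Total I = 0.2739 + 0.44454 + 0.28718 = 1.0056 kg m².

1.01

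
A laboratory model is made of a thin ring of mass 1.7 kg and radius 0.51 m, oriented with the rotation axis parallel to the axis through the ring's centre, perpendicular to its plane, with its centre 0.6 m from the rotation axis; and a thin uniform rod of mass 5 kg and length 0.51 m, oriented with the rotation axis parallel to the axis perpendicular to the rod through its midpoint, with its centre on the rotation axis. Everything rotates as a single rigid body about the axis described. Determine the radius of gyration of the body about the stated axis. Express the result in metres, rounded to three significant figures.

0.417

Thin ring: I_cm = MR² = (1.7)(0.51)² = 0.44217 kg m^2; centre at d = 0.6 m, so I = I_cm + Md² gives I = 0.44217 + (1.7)(0.6)² = 1.0542 kg m^2.
Thin rod: I_cm = (1/12)ML² = (1/12)(5)(0.51)² = 0.10837 kg m^2; axis through the centre, so I = 0.10837 kg m^2.
Total I = 1.1625 kg m^2; total mass M = 6.7 kg.
k = √(I/M) = √(1.1625/6.7) = 0.41655 m.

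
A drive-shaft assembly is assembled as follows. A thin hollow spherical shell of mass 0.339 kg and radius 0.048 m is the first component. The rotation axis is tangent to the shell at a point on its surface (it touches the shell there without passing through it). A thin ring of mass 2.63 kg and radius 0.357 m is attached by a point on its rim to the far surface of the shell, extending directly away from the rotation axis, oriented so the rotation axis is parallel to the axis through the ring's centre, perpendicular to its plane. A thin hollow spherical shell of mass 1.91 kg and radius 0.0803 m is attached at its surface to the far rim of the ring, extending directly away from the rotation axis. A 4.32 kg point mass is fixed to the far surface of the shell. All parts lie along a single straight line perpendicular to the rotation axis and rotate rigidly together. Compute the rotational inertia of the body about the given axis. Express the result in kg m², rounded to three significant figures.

6.47

Spherical shell: I_cm = (2/3)MR² = (2/3)(0.339)(0.048)² = 0.0005207 kg m²; centre at d = 0.048 m, so the parallel axis theorem gives I = 0.0005207 + (0.339)(0.048)² = 0.0013018 kg m².
Thin ring: I_cm = MR² = (2.63)(0.357)² = 0.33519 kg m²; centre at d = 0.048 + 0.048 + 0.357 = 0.453 m, so the parallel axis theorem gives I = 0.33519 + (2.63)(0.453)² = 0.87489 kg m².
Spherical shell: I_cm = (2/3)MR² = (2/3)(1.91)(0.0803)² = 0.0082106 kg m²; centre at d = 0.048 + 0.048 + 0.357 + 0.357 + 0.0803 = 0.8903 m, so the parallel axis theorem gives I = 0.0082106 + (1.91)(0.8903)² = 1.5221 kg m².
Point mass: I_cm = 0; centre at d = 0.048 + 0.048 + 0.357 + 0.357 + 0.0803 + 0.0803 = 0.9706 m, so the parallel axis theorem gives I = 0 + (4.32)(0.9706)² = 4.0697 kg m².
Total I = 0.0013018 + 0.87489 + 1.5221 + 4.0697 = 6.4681 kg m².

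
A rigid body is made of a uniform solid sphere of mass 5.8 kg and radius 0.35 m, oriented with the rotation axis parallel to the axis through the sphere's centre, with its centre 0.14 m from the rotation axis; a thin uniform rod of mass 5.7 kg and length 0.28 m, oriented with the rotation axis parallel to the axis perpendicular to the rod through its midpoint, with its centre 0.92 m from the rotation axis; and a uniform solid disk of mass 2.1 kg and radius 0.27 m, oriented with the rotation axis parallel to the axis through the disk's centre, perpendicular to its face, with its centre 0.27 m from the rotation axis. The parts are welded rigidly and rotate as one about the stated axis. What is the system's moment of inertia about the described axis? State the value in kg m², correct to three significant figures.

Solid sphere: I_cm = (2/5)MR² = (2/5)(5.8)(0.35)² = 0.2842 kg m²; centre at d = 0.14 m, so I = I_cm + Md² gives I = 0.2842 + (5.8)(0.14)² = 0.39788 kg m².
Thin rod: I_cm = (1/12)ML² = (1/12)(5.7)(0.28)² = 0.03724 kg m²; centre at d = 0.92 m, so I = I_cm + Md² gives I = 0.03724 + (5.7)(0.92)² = 4.8617 kg m².
Solid disk: I_cm = (1/2)MR² = (1/2)(2.1)(0.27)² = 0.076545 kg m²; centre at d = 0.27 m, so I = I_cm + Md² gives I = 0.076545 + (2.1)(0.27)² = 0.22964 kg m².
Total I = 0.39788 + 4.8617 + 0.22964 = 5.4892 kg m².

5.49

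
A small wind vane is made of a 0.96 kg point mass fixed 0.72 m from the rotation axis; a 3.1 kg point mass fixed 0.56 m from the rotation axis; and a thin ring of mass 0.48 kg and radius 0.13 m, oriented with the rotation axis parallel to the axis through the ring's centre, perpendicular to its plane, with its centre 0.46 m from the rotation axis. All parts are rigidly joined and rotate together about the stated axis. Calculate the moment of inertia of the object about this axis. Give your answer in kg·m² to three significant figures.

Point mass: I_cm = 0; centre at d = 0.72 m, so I = I_cm + Md² gives I = 0 + (0.96)(0.72)² = 0.49766 kg·m².
Point mass: I_cm = 0; centre at d = 0.56 m, so I = I_cm + Md² gives I = 0 + (3.1)(0.56)² = 0.97216 kg·m².
Thin ring: I_cm = MR² = (0.48)(0.13)² = 0.008112 kg·m²; centre at d = 0.46 m, so I = I_cm + Md² gives I = 0.008112 + (0.48)(0.46)² = 0.10968 kg·m².
Total I = 0.49766 + 0.97216 + 0.10968 = 1.5795 kg·m².

1.58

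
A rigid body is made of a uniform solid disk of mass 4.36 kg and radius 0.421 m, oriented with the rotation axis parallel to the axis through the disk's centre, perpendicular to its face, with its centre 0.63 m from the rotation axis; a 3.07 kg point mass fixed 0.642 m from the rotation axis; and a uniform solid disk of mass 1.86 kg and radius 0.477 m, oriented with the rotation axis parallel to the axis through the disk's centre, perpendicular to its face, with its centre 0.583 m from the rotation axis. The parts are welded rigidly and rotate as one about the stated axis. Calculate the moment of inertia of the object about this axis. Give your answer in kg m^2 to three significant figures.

Solid disk: I_cm = (1/2)MR² = (1/2)(4.36)(0.421)² = 0.38639 kg m^2; centre at d = 0.63 m, so the parallel axis theorem gives I = 0.38639 + (4.36)(0.63)² = 2.1169 kg m^2.
Point mass: I_cm = 0; centre at d = 0.642 m, so the parallel axis theorem gives I = 0 + (3.07)(0.642)² = 1.2653 kg m^2.
Solid disk: I_cm = (1/2)MR² = (1/2)(1.86)(0.477)² = 0.2116 kg m^2; centre at d = 0.583 m, so the parallel axis theorem gives I = 0.2116 + (1.86)(0.583)² = 0.8438 kg m^2.
Total I = 2.1169 + 1.2653 + 0.8438 = 4.226 kg m^2.

4.23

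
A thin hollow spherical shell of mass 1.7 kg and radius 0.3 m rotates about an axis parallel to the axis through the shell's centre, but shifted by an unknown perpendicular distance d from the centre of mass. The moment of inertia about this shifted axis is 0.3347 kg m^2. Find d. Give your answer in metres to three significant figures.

0.370

About the centre-of-mass axis, I_cm = (2/3)MR² = (2/3)(1.7)(0.3)² = 0.102 kg m^2.
Parallel axis theorem: I = I_cm + Md², so Md² = 0.3347 − 0.102 = 0.2327 kg m^2.
d = √(0.2327 / 1.7) = 0.36998 m.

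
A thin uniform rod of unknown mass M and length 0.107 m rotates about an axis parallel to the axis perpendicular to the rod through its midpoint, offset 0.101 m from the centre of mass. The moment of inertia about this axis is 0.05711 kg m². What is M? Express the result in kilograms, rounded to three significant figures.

I = I_cm + Md² = (1/12)ML² + Md² = M·[0.0833333·(0.107)² + (0.101)²] = M·0.011155.
So M = 0.05711 / 0.011155 = 5.1196 kg.

5.12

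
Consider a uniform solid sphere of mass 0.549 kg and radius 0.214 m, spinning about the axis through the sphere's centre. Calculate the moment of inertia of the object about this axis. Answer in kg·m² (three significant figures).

I_cm = (2/5)MR² = (2/5)(0.549)(0.214)² = 0.010057 kg·m²; axis through the centre, so I = 0.010057 kg·m².

0.0101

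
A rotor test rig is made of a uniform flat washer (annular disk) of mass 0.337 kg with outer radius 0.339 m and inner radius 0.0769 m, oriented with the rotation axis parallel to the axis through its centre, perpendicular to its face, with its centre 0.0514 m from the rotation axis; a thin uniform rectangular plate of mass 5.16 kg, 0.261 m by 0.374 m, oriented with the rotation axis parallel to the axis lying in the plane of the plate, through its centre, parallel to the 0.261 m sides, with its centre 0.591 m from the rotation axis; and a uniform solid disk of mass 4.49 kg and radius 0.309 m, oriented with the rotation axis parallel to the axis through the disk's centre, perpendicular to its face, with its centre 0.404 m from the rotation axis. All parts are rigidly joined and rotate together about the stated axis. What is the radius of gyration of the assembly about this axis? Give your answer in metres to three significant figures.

Annular disk: I_cm = (1/2)M(R²+r²) = (1/2)(0.337)[(0.339)² + (0.0769)²] = 0.020361 kg m²; centre at d = 0.0514 m, so I = I_cm + Md² gives I = 0.020361 + (0.337)(0.0514)² = 0.021251 kg m².
Rectangular plate: I_cm = (1/12)Mb² = (1/12)(5.16)(0.374)² = 0.060147 kg m²; centre at d = 0.591 m, so I = I_cm + Md² gives I = 0.060147 + (5.16)(0.591)² = 1.8624 kg m².
Solid disk: I_cm = (1/2)MR² = (1/2)(4.49)(0.309)² = 0.21435 kg m²; centre at d = 0.404 m, so I = I_cm + Md² gives I = 0.21435 + (4.49)(0.404)² = 0.94719 kg m².
Total I = 2.8309 kg m²; total mass M = 9.987 kg.
k = √(I/M) = √(2.8309/9.987) = 0.53241 m.

0.532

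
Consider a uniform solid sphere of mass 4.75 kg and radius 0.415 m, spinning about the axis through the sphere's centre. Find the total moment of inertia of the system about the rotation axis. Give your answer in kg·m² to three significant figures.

0.327

I_cm = (2/5)MR² = (2/5)(4.75)(0.415)² = 0.32723 kg·m²; axis through the centre, so I = 0.32723 kg·m².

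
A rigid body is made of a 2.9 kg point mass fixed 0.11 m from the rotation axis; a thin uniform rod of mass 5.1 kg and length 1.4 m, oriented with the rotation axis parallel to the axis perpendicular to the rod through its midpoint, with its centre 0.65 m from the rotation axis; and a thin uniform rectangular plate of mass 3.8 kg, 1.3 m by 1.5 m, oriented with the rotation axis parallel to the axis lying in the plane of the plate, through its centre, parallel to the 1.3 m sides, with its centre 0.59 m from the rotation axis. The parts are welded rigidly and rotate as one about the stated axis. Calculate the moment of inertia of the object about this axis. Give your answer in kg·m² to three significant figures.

Point mass: I_cm = 0; centre at d = 0.11 m, so the parallel axis theorem gives I = 0 + (2.9)(0.11)² = 0.03509 kg·m².
Thin rod: I_cm = (1/12)ML² = (1/12)(5.1)(1.4)² = 0.833 kg·m²; centre at d = 0.65 m, so the parallel axis theorem gives I = 0.833 + (5.1)(0.65)² = 2.9877 kg·m².
Rectangular plate: I_cm = (1/12)Mb² = (1/12)(3.8)(1.5)² = 0.7125 kg·m²; centre at d = 0.59 m, so the parallel axis theorem gives I = 0.7125 + (3.8)(0.59)² = 2.0353 kg·m².
Total I = 0.03509 + 2.9877 + 2.0353 = 5.0581 kg·m².

5.06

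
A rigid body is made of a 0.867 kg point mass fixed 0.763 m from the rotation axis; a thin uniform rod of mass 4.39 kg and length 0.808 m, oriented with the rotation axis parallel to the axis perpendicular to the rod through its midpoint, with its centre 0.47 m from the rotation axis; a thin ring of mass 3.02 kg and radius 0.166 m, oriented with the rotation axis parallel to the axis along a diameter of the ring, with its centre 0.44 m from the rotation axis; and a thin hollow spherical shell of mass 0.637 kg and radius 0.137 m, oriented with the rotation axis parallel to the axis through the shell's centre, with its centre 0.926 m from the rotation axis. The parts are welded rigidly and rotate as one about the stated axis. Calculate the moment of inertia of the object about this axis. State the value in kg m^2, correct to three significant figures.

2.89

Point mass: I_cm = 0; centre at d = 0.763 m, so I = I_cm + Md² gives I = 0 + (0.867)(0.763)² = 0.50474 kg m^2.
Thin rod: I_cm = (1/12)ML² = (1/12)(4.39)(0.808)² = 0.23884 kg m^2; centre at d = 0.47 m, so I = I_cm + Md² gives I = 0.23884 + (4.39)(0.47)² = 1.2086 kg m^2.
Thin ring: I_cm = (1/2)MR² = (1/2)(3.02)(0.166)² = 0.04161 kg m^2; centre at d = 0.44 m, so I = I_cm + Md² gives I = 0.04161 + (3.02)(0.44)² = 0.62628 kg m^2.
Spherical shell: I_cm = (2/3)MR² = (2/3)(0.637)(0.137)² = 0.0079706 kg m^2; centre at d = 0.926 m, so I = I_cm + Md² gives I = 0.0079706 + (0.637)(0.926)² = 0.55418 kg m^2.
Total I = 0.50474 + 1.2086 + 0.62628 + 0.55418 = 2.8938 kg m^2.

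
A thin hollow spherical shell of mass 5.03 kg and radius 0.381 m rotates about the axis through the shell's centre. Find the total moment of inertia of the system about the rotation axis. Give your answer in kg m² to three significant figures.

0.487

I_cm = (2/3)MR² = (2/3)(5.03)(0.381)² = 0.48677 kg m²; axis through the centre, so I = 0.48677 kg m².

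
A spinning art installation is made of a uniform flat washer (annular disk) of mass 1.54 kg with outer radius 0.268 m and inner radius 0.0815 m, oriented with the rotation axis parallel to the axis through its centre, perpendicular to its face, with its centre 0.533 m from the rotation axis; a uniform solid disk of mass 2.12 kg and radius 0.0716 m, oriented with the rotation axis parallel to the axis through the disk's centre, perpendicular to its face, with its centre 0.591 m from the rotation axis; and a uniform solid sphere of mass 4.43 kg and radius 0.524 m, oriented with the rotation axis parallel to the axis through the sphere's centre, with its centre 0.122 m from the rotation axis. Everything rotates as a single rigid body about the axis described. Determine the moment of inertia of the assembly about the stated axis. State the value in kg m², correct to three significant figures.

1.80

Annular disk: I_cm = (1/2)M(R²+r²) = (1/2)(1.54)[(0.268)² + (0.0815)²] = 0.060419 kg m²; centre at d = 0.533 m, so the parallel axis theorem gives I = 0.060419 + (1.54)(0.533)² = 0.49792 kg m².
Solid disk: I_cm = (1/2)MR² = (1/2)(2.12)(0.0716)² = 0.0054342 kg m²; centre at d = 0.591 m, so the parallel axis theorem gives I = 0.0054342 + (2.12)(0.591)² = 0.74591 kg m².
Solid sphere: I_cm = (2/5)MR² = (2/5)(4.43)(0.524)² = 0.48655 kg m²; centre at d = 0.122 m, so the parallel axis theorem gives I = 0.48655 + (4.43)(0.122)² = 0.55248 kg m².
Total I = 0.49792 + 0.74591 + 0.55248 = 1.7963 kg m².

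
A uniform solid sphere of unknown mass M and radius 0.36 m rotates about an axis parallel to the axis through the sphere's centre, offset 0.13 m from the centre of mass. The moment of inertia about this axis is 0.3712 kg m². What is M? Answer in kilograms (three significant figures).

5.40

I = I_cm + Md² = (2/5)MR² + Md² = M·[0.4·(0.36)² + (0.13)²] = M·0.06874.
So M = 0.3712 / 0.06874 = 5.4001 kg.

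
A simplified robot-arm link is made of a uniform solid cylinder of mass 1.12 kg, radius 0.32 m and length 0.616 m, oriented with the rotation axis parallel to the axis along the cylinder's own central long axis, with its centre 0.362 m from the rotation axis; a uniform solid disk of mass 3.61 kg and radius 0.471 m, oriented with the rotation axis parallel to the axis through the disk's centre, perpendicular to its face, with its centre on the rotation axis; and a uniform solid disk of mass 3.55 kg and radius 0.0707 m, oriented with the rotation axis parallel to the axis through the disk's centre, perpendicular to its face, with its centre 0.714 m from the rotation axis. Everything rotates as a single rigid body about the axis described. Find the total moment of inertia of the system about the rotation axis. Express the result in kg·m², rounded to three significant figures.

2.42

Solid cylinder: I_cm = (1/2)MR² = (1/2)(1.12)(0.32)² = 0.057344 kg·m²; centre at d = 0.362 m, so I = I_cm + Md² gives I = 0.057344 + (1.12)(0.362)² = 0.20411 kg·m².
Solid disk: I_cm = (1/2)MR² = (1/2)(3.61)(0.471)² = 0.40042 kg·m²; axis through the centre, so I = 0.40042 kg·m².
Solid disk: I_cm = (1/2)MR² = (1/2)(3.55)(0.0707)² = 0.0088723 kg·m²; centre at d = 0.714 m, so I = I_cm + Md² gives I = 0.0088723 + (3.55)(0.714)² = 1.8186 kg·m².
Total I = 0.20411 + 0.40042 + 1.8186 = 2.4232 kg·m².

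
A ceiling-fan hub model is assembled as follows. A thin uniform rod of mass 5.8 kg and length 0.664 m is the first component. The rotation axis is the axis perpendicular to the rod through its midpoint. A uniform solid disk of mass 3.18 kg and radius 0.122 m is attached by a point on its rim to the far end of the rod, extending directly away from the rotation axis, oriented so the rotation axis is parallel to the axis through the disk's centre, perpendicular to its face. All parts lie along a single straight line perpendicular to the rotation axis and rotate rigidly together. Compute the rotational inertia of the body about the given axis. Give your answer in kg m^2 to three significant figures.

Thin rod: I_cm = (1/12)ML² = (1/12)(5.8)(0.664)² = 0.2131 kg m^2; axis through the centre, so I = 0.2131 kg m^2.
Solid disk: I_cm = (1/2)MR² = (1/2)(3.18)(0.122)² = 0.023666 kg m^2; centre at d = 0.332 + 0.122 = 0.454 m, so the parallel axis theorem gives I = 0.023666 + (3.18)(0.454)² = 0.67911 kg m^2.
Total I = 0.2131 + 0.67911 = 0.89221 kg m^2.

0.892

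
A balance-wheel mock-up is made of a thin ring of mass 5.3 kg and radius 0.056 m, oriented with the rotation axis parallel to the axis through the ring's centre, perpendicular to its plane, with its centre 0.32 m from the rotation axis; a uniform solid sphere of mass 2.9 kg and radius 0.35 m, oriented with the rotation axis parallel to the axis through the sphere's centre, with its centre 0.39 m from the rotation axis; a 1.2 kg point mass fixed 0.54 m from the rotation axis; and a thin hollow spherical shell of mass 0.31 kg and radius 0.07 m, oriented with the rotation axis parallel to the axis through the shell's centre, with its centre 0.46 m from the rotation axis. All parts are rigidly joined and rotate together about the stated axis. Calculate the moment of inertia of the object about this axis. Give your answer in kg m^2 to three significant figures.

1.56

Thin ring: I_cm = MR² = (5.3)(0.056)² = 0.016621 kg m^2; centre at d = 0.32 m, so the parallel axis theorem gives I = 0.016621 + (5.3)(0.32)² = 0.55934 kg m^2.
Solid sphere: I_cm = (2/5)MR² = (2/5)(2.9)(0.35)² = 0.1421 kg m^2; centre at d = 0.39 m, so the parallel axis theorem gives I = 0.1421 + (2.9)(0.39)² = 0.58319 kg m^2.
Point mass: I_cm = 0; centre at d = 0.54 m, so the parallel axis theorem gives I = 0 + (1.2)(0.54)² = 0.34992 kg m^2.
Spherical shell: I_cm = (2/3)MR² = (2/3)(0.31)(0.07)² = 0.0010127 kg m^2; centre at d = 0.46 m, so the parallel axis theorem gives I = 0.0010127 + (0.31)(0.46)² = 0.066609 kg m^2.
Total I = 0.55934 + 0.58319 + 0.34992 + 0.066609 = 1.5591 kg m^2.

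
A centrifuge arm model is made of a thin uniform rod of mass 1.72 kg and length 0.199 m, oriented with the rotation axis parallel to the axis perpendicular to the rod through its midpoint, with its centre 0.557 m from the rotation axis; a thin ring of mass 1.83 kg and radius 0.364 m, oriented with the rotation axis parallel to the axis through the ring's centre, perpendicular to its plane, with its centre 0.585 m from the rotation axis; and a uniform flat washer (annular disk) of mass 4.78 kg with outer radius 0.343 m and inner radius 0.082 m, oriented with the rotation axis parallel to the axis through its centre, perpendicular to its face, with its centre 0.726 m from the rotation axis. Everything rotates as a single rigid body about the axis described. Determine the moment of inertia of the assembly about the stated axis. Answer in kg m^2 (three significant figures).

Thin rod: I_cm = (1/12)ML² = (1/12)(1.72)(0.199)² = 0.0056761 kg m^2; centre at d = 0.557 m, so the parallel axis theorem gives I = 0.0056761 + (1.72)(0.557)² = 0.5393 kg m^2.
Thin ring: I_cm = MR² = (1.83)(0.364)² = 0.24247 kg m^2; centre at d = 0.585 m, so the parallel axis theorem gives I = 0.24247 + (1.83)(0.585)² = 0.86874 kg m^2.
Annular disk: I_cm = (1/2)M(R²+r²) = (1/2)(4.78)[(0.343)² + (0.082)²] = 0.29725 kg m^2; centre at d = 0.726 m, so the parallel axis theorem gives I = 0.29725 + (4.78)(0.726)² = 2.8167 kg m^2.
Total I = 0.5393 + 0.86874 + 2.8167 = 4.2247 kg m^2.

4.22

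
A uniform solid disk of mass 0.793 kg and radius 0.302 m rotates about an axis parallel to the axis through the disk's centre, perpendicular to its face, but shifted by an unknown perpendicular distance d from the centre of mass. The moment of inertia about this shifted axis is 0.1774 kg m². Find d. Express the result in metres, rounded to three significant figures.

0.422

About the centre-of-mass axis, I_cm = (1/2)MR² = (1/2)(0.793)(0.302)² = 0.036162 kg m².
Parallel axis theorem: I = I_cm + Md², so Md² = 0.1774 − 0.036162 = 0.14124 kg m².
d = √(0.14124 / 0.793) = 0.42203 m.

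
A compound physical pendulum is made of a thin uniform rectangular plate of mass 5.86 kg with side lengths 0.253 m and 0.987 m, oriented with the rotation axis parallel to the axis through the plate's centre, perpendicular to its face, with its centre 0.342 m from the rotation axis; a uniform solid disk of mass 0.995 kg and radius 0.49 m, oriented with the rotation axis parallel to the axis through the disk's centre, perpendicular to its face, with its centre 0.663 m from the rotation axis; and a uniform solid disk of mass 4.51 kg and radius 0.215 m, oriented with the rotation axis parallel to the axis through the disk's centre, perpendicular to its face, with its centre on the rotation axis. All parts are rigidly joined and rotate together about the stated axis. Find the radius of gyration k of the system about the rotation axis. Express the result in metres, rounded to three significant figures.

Rectangular plate: I_cm = (1/12)M(a²+b²) = (1/12)(5.86)[(0.253)² + (0.987)²] = 0.50698 kg·m²; centre at d = 0.342 m, so I = I_cm + Md² gives I = 0.50698 + (5.86)(0.342)² = 1.1924 kg·m².
Solid disk: I_cm = (1/2)MR² = (1/2)(0.995)(0.49)² = 0.11945 kg·m²; centre at d = 0.663 m, so I = I_cm + Md² gives I = 0.11945 + (0.995)(0.663)² = 0.55682 kg·m².
Solid disk: I_cm = (1/2)MR² = (1/2)(4.51)(0.215)² = 0.10424 kg·m²; axis through the centre, so I = 0.10424 kg·m².
Total I = 1.8534 kg·m²; total mass M = 11.365 kg.
k = √(I/M) = √(1.8534/11.365) = 0.40384 m.

0.404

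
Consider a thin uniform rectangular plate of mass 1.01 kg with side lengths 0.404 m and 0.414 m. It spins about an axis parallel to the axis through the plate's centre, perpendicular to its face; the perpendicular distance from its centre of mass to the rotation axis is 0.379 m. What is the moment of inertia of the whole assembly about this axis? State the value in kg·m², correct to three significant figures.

I_cm = (1/12)M(a²+b²) = (1/12)(1.01)[(0.404)² + (0.414)²] = 0.028163 kg·m²; centre at d = 0.379 m, so the parallel axis theorem gives I = 0.028163 + (1.01)(0.379)² = 0.17324 kg·m².

0.173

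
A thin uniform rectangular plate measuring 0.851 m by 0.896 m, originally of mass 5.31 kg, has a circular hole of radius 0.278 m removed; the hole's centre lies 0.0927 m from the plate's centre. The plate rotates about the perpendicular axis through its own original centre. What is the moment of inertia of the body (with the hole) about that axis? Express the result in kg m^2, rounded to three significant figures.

0.596

Unpierced body about its centre: I₀ = (1/12)M(a²+b²) = (1/12)(5.31)[(0.851)² + (0.896)²] = 0.67571 kg m^2.
The removed disk has mass m = M·πr²/(ab) = (5.31)·π(0.278)²/(0.851·0.896) = 1.6908 kg (same uniform areal density).
Its moment of inertia about the rotation axis (parallel-axis theorem): I_hole = (1/2)mr² + md² = (1/2)(1.6908)(0.278)² + (1.6908)(0.0927)² = 0.079866 kg m^2.
Treating the hole as negative mass, I = I₀ − I_hole = 0.67571 − 0.079866 = 0.59584 kg m^2.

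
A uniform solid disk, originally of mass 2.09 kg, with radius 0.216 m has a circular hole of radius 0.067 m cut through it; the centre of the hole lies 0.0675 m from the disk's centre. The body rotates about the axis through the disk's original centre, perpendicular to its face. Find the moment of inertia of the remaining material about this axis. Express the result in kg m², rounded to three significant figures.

0.0474

Unpierced body about its centre: I₀ = (1/2)MR² = (1/2)(2.09)(0.216)² = 0.048756 kg m².
The removed disk has mass m = M·(r/R)² = (2.09)(0.067/0.216)² = 0.20109 kg (same uniform areal density).
Its moment of inertia about the rotation axis (parallel-axis theorem): I_hole = (1/2)mr² + md² = (1/2)(0.20109)(0.067)² + (0.20109)(0.0675)² = 0.0013676 kg m².
Treating the hole as negative mass, I = I₀ − I_hole = 0.048756 − 0.0013676 = 0.047388 kg m².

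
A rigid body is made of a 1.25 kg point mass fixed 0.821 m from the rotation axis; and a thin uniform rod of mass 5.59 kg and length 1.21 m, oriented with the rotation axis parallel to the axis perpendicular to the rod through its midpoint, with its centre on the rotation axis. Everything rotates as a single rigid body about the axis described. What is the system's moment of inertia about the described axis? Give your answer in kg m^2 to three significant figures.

1.52

Point mass: I_cm = 0; centre at d = 0.821 m, so I = I_cm + Md² gives I = 0 + (1.25)(0.821)² = 0.84255 kg m^2.
Thin rod: I_cm = (1/12)ML² = (1/12)(5.59)(1.21)² = 0.68203 kg m^2; axis through the centre, so I = 0.68203 kg m^2.
Total I = 0.84255 + 0.68203 = 1.5246 kg m^2.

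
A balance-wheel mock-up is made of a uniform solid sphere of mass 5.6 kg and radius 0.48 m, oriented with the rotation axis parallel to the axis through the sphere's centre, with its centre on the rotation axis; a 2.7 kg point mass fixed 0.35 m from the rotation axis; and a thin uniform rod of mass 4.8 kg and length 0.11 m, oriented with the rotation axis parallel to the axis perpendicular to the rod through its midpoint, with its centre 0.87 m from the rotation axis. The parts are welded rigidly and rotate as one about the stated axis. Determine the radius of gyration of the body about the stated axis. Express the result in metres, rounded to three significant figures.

Solid sphere: I_cm = (2/5)MR² = (2/5)(5.6)(0.48)² = 0.5161 kg m²; axis through the centre, so I = 0.5161 kg m².
Point mass: I_cm = 0; centre at d = 0.35 m, so I = I_cm + Md² gives I = 0 + (2.7)(0.35)² = 0.33075 kg m².
Thin rod: I_cm = (1/12)ML² = (1/12)(4.8)(0.11)² = 0.00484 kg m²; centre at d = 0.87 m, so I = I_cm + Md² gives I = 0.00484 + (4.8)(0.87)² = 3.638 kg m².
Total I = 4.4848 kg m²; total mass M = 13.1 kg.
k = √(I/M) = √(4.4848/13.1) = 0.58511 m.

0.585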